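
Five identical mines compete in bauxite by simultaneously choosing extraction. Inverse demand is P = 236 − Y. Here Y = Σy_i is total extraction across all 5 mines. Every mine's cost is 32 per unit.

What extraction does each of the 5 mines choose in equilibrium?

34

A representative mine's profit is π_i = y_i(236 − Y) − 32y_i, with Y = y_i + Σ_{j≠i} y_j.
First-order condition: 204 − 2y_i − Σ_{j≠i} y_j = 0.
In a symmetric equilibrium every mine chooses the same y, so Σ_{j≠i} y_j = 4y. The condition becomes 204 − 6y = 0, giving y = 204/6 = 34.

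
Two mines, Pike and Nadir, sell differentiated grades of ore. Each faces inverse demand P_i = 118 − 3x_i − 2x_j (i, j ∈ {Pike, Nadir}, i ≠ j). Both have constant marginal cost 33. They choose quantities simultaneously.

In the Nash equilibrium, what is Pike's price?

64.875

Mine Pike's profit: π = x_{Pike}(118 − 3x_{Pike} − 2x_{Nadir}) − 33x_{Pike}.
∂π/∂x_{Pike} = 85 − 6x_{Pike} − 2x_{Nadir} = 0 ⇒ x_{Pike} = 85/6 − (1/3)x_{Nadir}.
Setting x_{Pike} = x_{Nadir} in the reaction function: x_{Pike} = 85/6 − (1/3)x_{Pike}, so x_{Pike} = (85/6) / (4/3) = 10.625.
P_{Pike} = 118 − 3·10.625 − 2·10.625 = 64.875.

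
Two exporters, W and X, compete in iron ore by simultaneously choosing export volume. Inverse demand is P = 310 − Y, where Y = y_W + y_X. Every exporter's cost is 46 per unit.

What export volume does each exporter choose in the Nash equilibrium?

88

Exporter W's profit: π = y_W(310 − (y_W + y_X)) − 46y_W.
∂π/∂y_W = 264 − 2y_W − y_X = 0, so y_W = 132 − 0.5y_X.
By symmetry y_X = y_W; substituting into the reaction function, 1.5y_W = 132 and y_W = 88.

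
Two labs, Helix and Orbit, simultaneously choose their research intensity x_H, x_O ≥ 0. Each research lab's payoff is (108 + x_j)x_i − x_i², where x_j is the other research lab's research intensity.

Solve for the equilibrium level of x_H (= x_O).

Helix's payoff is (108 + x_O)x_H − x_H².
∂π/∂x_H = 108 + x_O − 2x_H = 0, so x_H = 54 + 0.5x_O.
Setting x_H = x_O in the reaction function: x_H = 54 + 0.5x_H, so x_H = 54 / 0.5 = 108.

108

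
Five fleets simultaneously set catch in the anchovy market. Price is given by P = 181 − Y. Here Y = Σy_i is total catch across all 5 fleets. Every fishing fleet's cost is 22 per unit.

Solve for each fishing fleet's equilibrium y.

A representative fishing fleet's profit is π_i = y_i(181 − Y) − 22y_i, with Y = y_i + Σ_{j≠i} y_j.
First-order condition: 159 − 2y_i − Σ_{j≠i} y_j = 0.
With identical fishing fleets, set every y_j = y: then 159 − 2y − 4y = 0, i.e. y = 159/6 = 26.5.

26.5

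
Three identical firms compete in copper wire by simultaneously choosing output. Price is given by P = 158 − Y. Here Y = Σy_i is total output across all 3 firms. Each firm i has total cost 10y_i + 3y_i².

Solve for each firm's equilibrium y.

A representative firm's profit is π_i = y_i(158 − Y) − 10y_i − 3y_i², with Y = y_i + Σ_{j≠i} y_j.
First-order condition: 148 − 8y_i − Σ_{j≠i} y_j = 0.
Imposing symmetry (y_j = y for all j) turns Σ_{j≠i} y_j into 2y, so 148 = 10y and y = 14.8.

14.8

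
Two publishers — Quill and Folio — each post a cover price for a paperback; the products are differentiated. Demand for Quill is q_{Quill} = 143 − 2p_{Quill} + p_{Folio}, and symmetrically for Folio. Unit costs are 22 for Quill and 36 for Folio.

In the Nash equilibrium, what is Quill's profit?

3561.68

Quill's profit: π = (p_{Quill} − 22)(143 − 2p_{Quill} + p_{Folio}).
∂π/∂p_{Quill} = 187 − 4p_{Quill} + p_{Folio} = 0 ⇒ p_{Quill} = 46.75 + 0.25p_{Folio}.
Similarly p_{Folio} = 53.75 + 0.25p_{Quill}.
Solving the two reaction functions simultaneously: (1 − (0.25)(0.25))p_{Quill} = 46.75 + 0.25·53.75, so 0.9375p_{Quill} = 60.1875 and p_{Quill} = 64.2.
Then p_{Folio} = 53.75 + 0.25·64.2 = 69.8.
q_{Quill} = 143 − 2·64.2 + 69.8 = 84.4.
Profit = (64.2 − 22)·84.4 = 3561.68.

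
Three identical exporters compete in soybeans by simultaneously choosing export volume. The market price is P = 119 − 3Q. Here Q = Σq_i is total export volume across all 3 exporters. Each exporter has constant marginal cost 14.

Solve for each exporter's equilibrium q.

A representative exporter's profit is π_i = q_i(119 − 3Q) − 14q_i, with Q = q_i + Σ_{j≠i} q_j.
First-order condition: 105 − 6q_i − 3Σ_{j≠i} q_j = 0.
With identical exporters, set every q_j = q: then 105 − 6q − 6q = 0, i.e. q = 105/12 = 8.75.

8.75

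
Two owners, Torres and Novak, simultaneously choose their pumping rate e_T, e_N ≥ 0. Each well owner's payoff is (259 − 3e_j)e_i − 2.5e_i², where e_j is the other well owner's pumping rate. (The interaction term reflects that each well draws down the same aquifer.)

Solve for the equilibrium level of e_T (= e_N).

Torres's payoff is (259 − 3e_N)e_T − 2.5e_T².
∂π/∂e_T = 259 − 3e_N − 5e_T = 0, so e_T = 51.8 − 0.6e_N.
The game is symmetric, so in equilibrium e_N = e_T: the reaction function gives 1.6e_T = 51.8, hence e_T = 32.375.

32.375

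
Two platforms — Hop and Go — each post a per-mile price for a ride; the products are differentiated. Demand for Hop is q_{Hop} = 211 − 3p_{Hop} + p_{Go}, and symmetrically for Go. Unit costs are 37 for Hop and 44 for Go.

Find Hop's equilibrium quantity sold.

84

Hop's profit: π = (p_{Hop} − 37)(211 − 3p_{Hop} + p_{Go}).
∂π/∂p_{Hop} = 322 − 6p_{Hop} + p_{Go} = 0 ⇒ p_{Hop} = 161/3 + (1/6)p_{Go}.
Similarly p_{Go} = 343/6 + (1/6)p_{Hop}.
Substituting the second reaction function into the first: p_{Hop} = 161/3 + (1/6)(343/6 + (1/6)p_{Hop}), which gives (35/36)p_{Hop} = 2275/36 ⇒ p_{Hop} = 65.
Then p_{Go} = 343/6 + (1/6)·65 = 68.
q_{Hop} = 211 − 3·65 + 68 = 84.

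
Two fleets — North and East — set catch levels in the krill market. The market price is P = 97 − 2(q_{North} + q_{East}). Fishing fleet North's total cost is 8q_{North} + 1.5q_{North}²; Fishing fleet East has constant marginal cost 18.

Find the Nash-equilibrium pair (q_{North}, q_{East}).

8.25, 15.625

Fishing fleet North's profit: π = q_{North}(97 − 2(q_{North} + q_{East})) − 8q_{North} − 1.5q_{North}².
∂π/∂q_{North} = 89 − 7q_{North} − 2q_{East} = 0, so q_{North} = 89/7 − (2/7)q_{East}.
For East: ∂π/∂q_{East} = 79 − 4q_{East} − 2q_{North} = 0 ⇒ q_{East} = 19.75 − 0.5q_{North}.
Plugging q_{East} into North's best response: q_{North} = 89/7 − (2/7)(19.75 − 0.5q_{North}) ⇒ (6/7)q_{North} = 99/14, so q_{North} = 8.25.
Then q_{East} = 19.75 − 0.5·8.25 = 15.625.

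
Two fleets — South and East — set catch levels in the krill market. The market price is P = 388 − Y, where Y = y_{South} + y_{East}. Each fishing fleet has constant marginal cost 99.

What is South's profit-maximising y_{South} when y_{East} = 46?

Fishing fleet South's profit: π = y_{South}(388 − (y_{South} + y_{East})) − 99y_{South}.
∂π/∂y_{South} = 289 − 2y_{South} − y_{East} = 0, so y_{South} = 144.5 − 0.5y_{East}.
At y_{East} = 46: y_{South} = 144.5 − 0.5·46 = 121.5.

121.5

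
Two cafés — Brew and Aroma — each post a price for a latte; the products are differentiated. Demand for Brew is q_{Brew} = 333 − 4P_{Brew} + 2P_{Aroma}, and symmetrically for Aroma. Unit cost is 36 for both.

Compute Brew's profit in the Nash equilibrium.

7569

Brew's profit: π = (P_{Brew} − 36)(333 − 4P_{Brew} + 2P_{Aroma}).
∂π/∂P_{Brew} = 477 − 8P_{Brew} + 2P_{Aroma} = 0 ⇒ P_{Brew} = 59.625 + 0.25P_{Aroma}.
Setting P_{Brew} = P_{Aroma} in the reaction function: P_{Brew} = 59.625 + 0.25P_{Brew}, so P_{Brew} = 59.625 / 0.75 = 79.5.
q_{Brew} = 333 − 4·79.5 + 2·79.5 = 174.
Profit = (79.5 − 36)·174 = 7569.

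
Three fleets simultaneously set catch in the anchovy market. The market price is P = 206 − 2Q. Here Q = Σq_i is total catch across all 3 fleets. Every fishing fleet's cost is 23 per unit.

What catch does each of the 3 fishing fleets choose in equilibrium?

A representative fishing fleet's profit is π_i = q_i(206 − 2Q) − 23q_i, with Q = q_i + Σ_{j≠i} q_j.
First-order condition: 183 − 4q_i − 2Σ_{j≠i} q_j = 0.
In a symmetric equilibrium every fishing fleet chooses the same q, so Σ_{j≠i} q_j = 2q. The condition becomes 183 − 8q = 0, giving q = 183/8 = 22.875.

22.875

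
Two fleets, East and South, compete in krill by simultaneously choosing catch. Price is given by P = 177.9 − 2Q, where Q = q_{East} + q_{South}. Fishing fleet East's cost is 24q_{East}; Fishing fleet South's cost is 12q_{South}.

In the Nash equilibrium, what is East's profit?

1118.645

Fishing fleet East's profit: π = q_{East}(177.9 − 2(q_{East} + q_{South})) − 24q_{East}.
∂π/∂q_{East} = 153.9 − 4q_{East} − 2q_{South} = 0, so q_{East} = 38.475 − 0.5q_{South}.
By the same steps for South: q_{South} = 41.475 − 0.5q_{East}.
Substituting the second reaction function into the first: q_{East} = 38.475 − 0.5(41.475 − 0.5q_{East}), which gives 0.75q_{East} = 17.7375 ⇒ q_{East} = 23.65.
Then q_{South} = 41.475 − 0.5·23.65 = 29.65.
Price P = 177.9 − 2·53.3 = 71.3.
East's profit: (71.3 − 24)·23.65 = 1118.645.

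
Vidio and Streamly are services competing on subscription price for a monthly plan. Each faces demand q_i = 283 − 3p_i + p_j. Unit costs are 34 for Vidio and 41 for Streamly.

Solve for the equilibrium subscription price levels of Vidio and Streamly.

Vidio's profit: π = (p_{Vidio} − 34)(283 − 3p_{Vidio} + p_{Streamly}).
∂π/∂p_{Vidio} = 385 − 6p_{Vidio} + p_{Streamly} = 0 ⇒ p_{Vidio} = 385/6 + (1/6)p_{Streamly}.
Similarly p_{Streamly} = 203/3 + (1/6)p_{Vidio}.
Substituting the second reaction function into the first: p_{Vidio} = 385/6 + (1/6)(203/3 + (1/6)p_{Vidio}), which gives (35/36)p_{Vidio} = 679/9 ⇒ p_{Vidio} = 77.6.
Then p_{Streamly} = 203/3 + (1/6)·77.6 = 80.6.

77.6, 80.6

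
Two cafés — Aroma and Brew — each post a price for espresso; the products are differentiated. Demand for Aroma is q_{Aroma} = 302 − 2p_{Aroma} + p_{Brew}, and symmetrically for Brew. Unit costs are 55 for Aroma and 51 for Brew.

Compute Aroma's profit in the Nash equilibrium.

13382.48

Aroma's profit: π = (p_{Aroma} − 55)(302 − 2p_{Aroma} + p_{Brew}).
∂π/∂p_{Aroma} = 412 − 4p_{Aroma} + p_{Brew} = 0 ⇒ p_{Aroma} = 103 + 0.25p_{Brew}.
Similarly p_{Brew} = 101 + 0.25p_{Aroma}.
Substituting the second reaction function into the first: p_{Aroma} = 103 + 0.25(101 + 0.25p_{Aroma}), which gives 0.9375p_{Aroma} = 128.25 ⇒ p_{Aroma} = 136.8.
Then p_{Brew} = 101 + 0.25·136.8 = 135.2.
q_{Aroma} = 302 − 2·136.8 + 135.2 = 163.6.
Profit = (136.8 − 55)·163.6 = 13382.48.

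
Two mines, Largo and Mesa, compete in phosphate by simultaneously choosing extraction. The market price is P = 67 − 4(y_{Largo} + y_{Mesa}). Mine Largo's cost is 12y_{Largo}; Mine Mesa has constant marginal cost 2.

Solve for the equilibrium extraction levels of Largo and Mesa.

3.75, 6.25

Mine Largo's profit: π = y_{Largo}(67 − 4(y_{Largo} + y_{Mesa})) − 12y_{Largo}.
∂π/∂y_{Largo} = 55 − 8y_{Largo} − 4y_{Mesa} = 0, so y_{Largo} = 6.875 − 0.5y_{Mesa}.
By the same steps for Mesa: y_{Mesa} = 8.125 − 0.5y_{Largo}.
Solving the two reaction functions simultaneously: (1 − (−0.5)(−0.5))y_{Largo} = 6.875 − 0.5·8.125, so 0.75y_{Largo} = 2.8125 and y_{Largo} = 3.75.
Then y_{Mesa} = 8.125 − 0.5·3.75 = 6.25.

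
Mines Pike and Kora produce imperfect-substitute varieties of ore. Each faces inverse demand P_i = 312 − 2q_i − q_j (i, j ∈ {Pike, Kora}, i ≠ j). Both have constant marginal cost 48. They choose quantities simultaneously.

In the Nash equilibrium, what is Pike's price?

153.6

Mine Pike's profit: π = q_{Pike}(312 − 2q_{Pike} − q_{Kora}) − 48q_{Pike}.
∂π/∂q_{Pike} = 264 − 4q_{Pike} − q_{Kora} = 0 ⇒ q_{Pike} = 66 − 0.25q_{Kora}.
Setting q_{Pike} = q_{Kora} in the reaction function: q_{Pike} = 66 − 0.25q_{Pike}, so q_{Pike} = 66 / 1.25 = 52.8.
P_{Pike} = 312 − 2·52.8 − 52.8 = 153.6.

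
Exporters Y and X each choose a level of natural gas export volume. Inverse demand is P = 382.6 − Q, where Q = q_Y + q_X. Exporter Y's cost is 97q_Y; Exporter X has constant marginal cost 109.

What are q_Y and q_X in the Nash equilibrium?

99.2, 87.2

Exporter Y's profit: π = q_Y(382.6 − (q_Y + q_X)) − 97q_Y.
∂π/∂q_Y = 285.6 − 2q_Y − q_X = 0, so q_Y = 142.8 − 0.5q_X.
By the same steps for X: q_X = 136.8 − 0.5q_Y.
Solving the two reaction functions simultaneously: (1 − (−0.5)(−0.5))q_Y = 142.8 − 0.5·136.8, so 0.75q_Y = 74.4 and q_Y = 99.2.
Then q_X = 136.8 − 0.5·99.2 = 87.2.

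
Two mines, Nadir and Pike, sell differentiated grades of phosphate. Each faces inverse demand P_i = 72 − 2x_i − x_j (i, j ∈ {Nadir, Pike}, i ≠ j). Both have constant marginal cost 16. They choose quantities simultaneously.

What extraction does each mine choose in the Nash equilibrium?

11.2

Mine Nadir's profit: π = x_{Nadir}(72 − 2x_{Nadir} − x_{Pike}) − 16x_{Nadir}.
∂π/∂x_{Nadir} = 56 − 4x_{Nadir} − x_{Pike} = 0 ⇒ x_{Nadir} = 14 − 0.25x_{Pike}.
By symmetry x_{Pike} = x_{Nadir}; substituting into the reaction function, 1.25x_{Nadir} = 14 and x_{Nadir} = 11.2.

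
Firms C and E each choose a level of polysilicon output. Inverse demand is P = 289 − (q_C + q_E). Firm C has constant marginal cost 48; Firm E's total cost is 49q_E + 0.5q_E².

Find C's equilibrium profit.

Firm C's profit: π = q_C(289 − (q_C + q_E)) − 48q_C.
∂π/∂q_C = 241 − 2q_C − q_E = 0, so q_C = 120.5 − 0.5q_E.
For E: ∂π/∂q_E = 240 − 3q_E − q_C = 0 ⇒ q_E = 80 − (1/3)q_C.
Solving the two reaction functions simultaneously: (1 − (−0.5)(−1/3))q_C = 120.5 − 0.5·80, so (5/6)q_C = 80.5 and q_C = 96.6.
Then q_E = 80 − (1/3)·96.6 = 47.8.
Price P = 289 − 144.4 = 144.6.
C's profit: (144.6 − 48)·96.6 = 9331.56.

9331.56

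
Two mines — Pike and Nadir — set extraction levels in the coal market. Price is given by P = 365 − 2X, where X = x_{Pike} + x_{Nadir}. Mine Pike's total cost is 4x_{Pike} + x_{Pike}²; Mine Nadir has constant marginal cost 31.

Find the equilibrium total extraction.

102.9

Mine Pike's profit: π = x_{Pike}(365 − 2(x_{Pike} + x_{Nadir})) − 4x_{Pike} − x_{Pike}².
∂π/∂x_{Pike} = 361 − 6x_{Pike} − 2x_{Nadir} = 0, so x_{Pike} = 361/6 − (1/3)x_{Nadir}.
For Nadir: ∂π/∂x_{Nadir} = 334 − 4x_{Nadir} − 2x_{Pike} = 0 ⇒ x_{Nadir} = 83.5 − 0.5x_{Pike}.
Solving the two reaction functions simultaneously: (1 − (−1/3)(−0.5))x_{Pike} = 361/6 − (1/3)·83.5, so (5/6)x_{Pike} = 97/3 and x_{Pike} = 38.8.
Then x_{Nadir} = 83.5 − 0.5·38.8 = 64.1.
Total extraction: 38.8 + 64.1 = 102.9.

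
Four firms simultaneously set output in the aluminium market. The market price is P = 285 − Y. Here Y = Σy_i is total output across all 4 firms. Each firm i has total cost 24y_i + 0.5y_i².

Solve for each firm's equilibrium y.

43.5

A representative firm's profit is π_i = y_i(285 − Y) − 24y_i − 0.5y_i², with Y = y_i + Σ_{j≠i} y_j.
First-order condition: 261 − 3y_i − Σ_{j≠i} y_j = 0.
With identical firms, set every y_j = y: then 261 − 3y − 3y = 0, i.e. y = 261/6 = 43.5.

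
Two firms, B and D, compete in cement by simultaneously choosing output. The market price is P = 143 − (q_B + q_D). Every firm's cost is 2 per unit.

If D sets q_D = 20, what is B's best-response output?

Firm B's profit: π = q_B(143 − (q_B + q_D)) − 2q_B.
∂π/∂q_B = 141 − 2q_B − q_D = 0, so q_B = 70.5 − 0.5q_D.
At q_D = 20: q_B = 70.5 − 0.5·20 = 60.5.

60.5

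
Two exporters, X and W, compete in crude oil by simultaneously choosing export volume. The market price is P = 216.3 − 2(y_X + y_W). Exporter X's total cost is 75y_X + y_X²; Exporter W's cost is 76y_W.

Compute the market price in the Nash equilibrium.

131.92

Exporter X's profit: π = y_X(216.3 − 2(y_X + y_W)) − 75y_X − y_X².
∂π/∂y_X = 141.3 − 6y_X − 2y_W = 0, so y_X = 23.55 − (1/3)y_W.
For W: ∂π/∂y_W = 140.3 − 4y_W − 2y_X = 0 ⇒ y_W = 35.075 − 0.5y_X.
Solving the two reaction functions simultaneously: (1 − (−1/3)(−0.5))y_X = 23.55 − (1/3)·35.075, so (5/6)y_X = 1423/120 and y_X = 14.23.
Then y_W = 35.075 − 0.5·14.23 = 27.96.
Equilibrium price: P = 216.3 − 2·42.19 = 131.92.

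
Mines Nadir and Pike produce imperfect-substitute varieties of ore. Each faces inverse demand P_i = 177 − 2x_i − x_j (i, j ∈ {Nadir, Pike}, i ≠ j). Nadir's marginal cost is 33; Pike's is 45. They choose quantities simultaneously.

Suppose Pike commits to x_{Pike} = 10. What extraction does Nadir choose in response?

33.5

Mine Nadir's profit: π = x_{Nadir}(177 − 2x_{Nadir} − x_{Pike}) − 33x_{Nadir}.
∂π/∂x_{Nadir} = 144 − 4x_{Nadir} − x_{Pike} = 0 ⇒ x_{Nadir} = 36 − 0.25x_{Pike}.
At x_{Pike} = 10: x_{Nadir} = 36 − 0.25·10 = 33.5.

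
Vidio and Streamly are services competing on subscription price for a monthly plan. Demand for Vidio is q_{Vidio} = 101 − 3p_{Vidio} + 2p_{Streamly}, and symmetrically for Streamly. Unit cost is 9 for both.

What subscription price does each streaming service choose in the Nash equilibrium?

32

Vidio's profit: π = (p_{Vidio} − 9)(101 − 3p_{Vidio} + 2p_{Streamly}).
∂π/∂p_{Vidio} = 128 − 6p_{Vidio} + 2p_{Streamly} = 0 ⇒ p_{Vidio} = 64/3 + (1/3)p_{Streamly}.
The game is symmetric, so in equilibrium p_{Streamly} = p_{Vidio}: the reaction function gives (2/3)p_{Vidio} = 64/3, hence p_{Vidio} = 32.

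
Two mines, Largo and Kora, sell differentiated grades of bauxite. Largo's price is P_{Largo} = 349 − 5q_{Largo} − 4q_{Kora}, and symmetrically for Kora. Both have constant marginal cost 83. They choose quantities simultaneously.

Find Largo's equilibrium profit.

Mine Largo's profit: π = q_{Largo}(349 − 5q_{Largo} − 4q_{Kora}) − 83q_{Largo}.
∂π/∂q_{Largo} = 266 − 10q_{Largo} − 4q_{Kora} = 0 ⇒ q_{Largo} = 26.6 − 0.4q_{Kora}.
Setting q_{Largo} = q_{Kora} in the reaction function: q_{Largo} = 26.6 − 0.4q_{Largo}, so q_{Largo} = 26.6 / 1.4 = 19.
P_{Largo} = 349 − 5·19 − 4·19 = 178.
Profit = (178 − 83)·19 = 1805.

1805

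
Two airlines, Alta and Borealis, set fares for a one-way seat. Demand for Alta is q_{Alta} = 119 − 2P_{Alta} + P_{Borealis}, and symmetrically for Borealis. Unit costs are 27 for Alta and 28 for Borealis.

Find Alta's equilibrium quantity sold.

61.6

Alta's profit: π = (P_{Alta} − 27)(119 − 2P_{Alta} + P_{Borealis}).
∂π/∂P_{Alta} = 173 − 4P_{Alta} + P_{Borealis} = 0 ⇒ P_{Alta} = 43.25 + 0.25P_{Borealis}.
Similarly P_{Borealis} = 43.75 + 0.25P_{Alta}.
Substituting the second reaction function into the first: P_{Alta} = 43.25 + 0.25(43.75 + 0.25P_{Alta}), which gives 0.9375P_{Alta} = 54.1875 ⇒ P_{Alta} = 57.8.
Then P_{Borealis} = 43.75 + 0.25·57.8 = 58.2.
q_{Alta} = 119 − 2·57.8 + 58.2 = 61.6.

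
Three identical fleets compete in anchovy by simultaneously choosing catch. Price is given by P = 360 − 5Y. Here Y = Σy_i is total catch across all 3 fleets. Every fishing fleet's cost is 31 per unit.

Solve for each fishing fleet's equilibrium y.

A representative fishing fleet's profit is π_i = y_i(360 − 5Y) − 31y_i, with Y = y_i + Σ_{j≠i} y_j.
First-order condition: 329 − 10y_i − 5Σ_{j≠i} y_j = 0.
In a symmetric equilibrium every fishing fleet chooses the same y, so Σ_{j≠i} y_j = 2y. The condition becomes 329 − 20y = 0, giving y = 329/20 = 16.45.

16.45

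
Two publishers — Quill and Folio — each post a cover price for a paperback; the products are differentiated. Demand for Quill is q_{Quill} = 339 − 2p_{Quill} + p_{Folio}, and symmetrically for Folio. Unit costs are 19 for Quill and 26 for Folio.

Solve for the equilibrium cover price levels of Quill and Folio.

Quill's profit: π = (p_{Quill} − 19)(339 − 2p_{Quill} + p_{Folio}).
∂π/∂p_{Quill} = 377 − 4p_{Quill} + p_{Folio} = 0 ⇒ p_{Quill} = 94.25 + 0.25p_{Folio}.
Similarly p_{Folio} = 97.75 + 0.25p_{Quill}.
Solving the two reaction functions simultaneously: (1 − (0.25)(0.25))p_{Quill} = 94.25 + 0.25·97.75, so 0.9375p_{Quill} = 118.6875 and p_{Quill} = 126.6.
Then p_{Folio} = 97.75 + 0.25·126.6 = 129.4.

126.6, 129.4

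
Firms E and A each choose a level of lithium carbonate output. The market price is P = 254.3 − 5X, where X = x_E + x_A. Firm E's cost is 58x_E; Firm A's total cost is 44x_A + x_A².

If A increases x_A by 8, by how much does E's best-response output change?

Firm E's profit: π = x_E(254.3 − 5(x_E + x_A)) − 58x_E.
∂π/∂x_E = 196.3 − 10x_E − 5x_A = 0, so x_E = 19.63 − 0.5x_A.
The reaction-function slope is −0.5, so an 8-unit rise in x_A moves x_E by −0.5 × 8 = −4. E's best response falls — the actions are strategic substitutes.

-4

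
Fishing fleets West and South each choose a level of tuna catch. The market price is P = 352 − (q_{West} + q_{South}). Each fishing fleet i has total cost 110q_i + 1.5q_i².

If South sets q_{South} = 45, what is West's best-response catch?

39.4

Fishing fleet West's profit: π = q_{West}(352 − (q_{West} + q_{South})) − 110q_{West} − 1.5q_{West}².
∂π/∂q_{West} = 242 − 5q_{West} − q_{South} = 0, so q_{West} = 48.4 − 0.2q_{South}.
At q_{South} = 45: q_{West} = 48.4 − 0.2·45 = 39.4.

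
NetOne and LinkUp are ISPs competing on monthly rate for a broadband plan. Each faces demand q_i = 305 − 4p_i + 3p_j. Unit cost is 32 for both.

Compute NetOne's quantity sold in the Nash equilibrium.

NetOne's profit: π = (p_{NetOne} − 32)(305 − 4p_{NetOne} + 3p_{LinkUp}).
∂π/∂p_{NetOne} = 433 − 8p_{NetOne} + 3p_{LinkUp} = 0 ⇒ p_{NetOne} = 54.125 + 0.375p_{LinkUp}.
The game is symmetric, so in equilibrium p_{LinkUp} = p_{NetOne}: the reaction function gives 0.625p_{NetOne} = 54.125, hence p_{NetOne} = 86.6.
q_{NetOne} = 305 − 4·86.6 + 3·86.6 = 218.4.

218.4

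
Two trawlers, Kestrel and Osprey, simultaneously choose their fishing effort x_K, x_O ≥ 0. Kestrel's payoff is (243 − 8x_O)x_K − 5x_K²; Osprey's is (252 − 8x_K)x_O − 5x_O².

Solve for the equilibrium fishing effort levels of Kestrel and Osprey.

11.5, 16

Expanding Kestrel's payoff: 243x_K − 8x_Ox_K − 5x_K².
∂π/∂x_K = 243 − 8x_O − 10x_K = 0, so x_K = 24.3 − 0.8x_O.
Likewise for Osprey: x_O = 25.2 − 0.8x_K.
Plugging x_O into Kestrel's best response: x_K = 24.3 − 0.8(25.2 − 0.8x_K) ⇒ 0.36x_K = 4.14, so x_K = 11.5.
Then x_O = 25.2 − 0.8·11.5 = 16.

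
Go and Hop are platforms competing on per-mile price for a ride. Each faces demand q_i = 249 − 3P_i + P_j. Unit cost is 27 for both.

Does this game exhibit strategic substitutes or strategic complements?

strategic complements

Go's profit: π = (P_{Go} − 27)(249 − 3P_{Go} + P_{Hop}).
∂π/∂P_{Go} = 330 − 6P_{Go} + P_{Hop} = 0 ⇒ P_{Go} = 55 + (1/6)P_{Hop}.
The best-response slope dP_{Go}/dP_{Hop} = 1/6 > 0: the reaction function is upward-sloping, so the choices are strategic complements.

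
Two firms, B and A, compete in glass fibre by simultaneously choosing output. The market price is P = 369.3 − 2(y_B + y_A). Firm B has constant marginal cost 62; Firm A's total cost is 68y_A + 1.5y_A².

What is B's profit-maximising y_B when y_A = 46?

Firm B's profit: π = y_B(369.3 − 2(y_B + y_A)) − 62y_B.
∂π/∂y_B = 307.3 − 4y_B − 2y_A = 0, so y_B = 76.825 − 0.5y_A.
At y_A = 46: y_B = 76.825 − 0.5·46 = 53.825.

53.825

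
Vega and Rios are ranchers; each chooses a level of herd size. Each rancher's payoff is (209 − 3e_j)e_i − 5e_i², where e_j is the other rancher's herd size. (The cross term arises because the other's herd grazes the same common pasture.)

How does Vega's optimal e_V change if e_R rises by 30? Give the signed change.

-9

Vega's payoff is (209 − 3e_R)e_V − 5e_V².
∂π/∂e_V = 209 − 3e_R − 10e_V = 0, so e_V = 20.9 − 0.3e_R.
The reaction-function slope is −0.3, so a 30-unit rise in e_R moves e_V by −0.3 × 30 = −9. Vega's best response falls — the actions are strategic substitutes.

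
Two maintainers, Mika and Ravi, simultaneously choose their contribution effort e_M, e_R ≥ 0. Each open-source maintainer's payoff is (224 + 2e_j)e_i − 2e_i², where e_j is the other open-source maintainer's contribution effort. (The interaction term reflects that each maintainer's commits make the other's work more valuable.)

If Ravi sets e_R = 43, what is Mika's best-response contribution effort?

77.5

Mika's payoff is (224 + 2e_R)e_M − 2e_M².
∂π/∂e_M = 224 + 2e_R − 4e_M = 0, so e_M = 56 + 0.5e_R.
At e_R = 43: e_M = 56 + 0.5·43 = 77.5.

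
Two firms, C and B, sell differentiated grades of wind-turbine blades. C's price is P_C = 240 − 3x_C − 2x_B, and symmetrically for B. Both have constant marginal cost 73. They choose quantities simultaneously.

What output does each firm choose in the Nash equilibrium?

Firm C's profit: π = x_C(240 − 3x_C − 2x_B) − 73x_C.
∂π/∂x_C = 167 − 6x_C − 2x_B = 0 ⇒ x_C = 167/6 − (1/3)x_B.
Setting x_C = x_B in the reaction function: x_C = 167/6 − (1/3)x_C, so x_C = (167/6) / (4/3) = 20.875.

20.875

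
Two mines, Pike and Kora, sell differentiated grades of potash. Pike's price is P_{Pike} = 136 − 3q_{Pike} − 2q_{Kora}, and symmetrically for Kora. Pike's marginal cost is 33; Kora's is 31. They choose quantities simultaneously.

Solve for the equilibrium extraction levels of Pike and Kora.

Mine Pike's profit: π = q_{Pike}(136 − 3q_{Pike} − 2q_{Kora}) − 33q_{Pike}.
∂π/∂q_{Pike} = 103 − 6q_{Pike} − 2q_{Kora} = 0 ⇒ q_{Pike} = 103/6 − (1/3)q_{Kora}.
Similarly q_{Kora} = 17.5 − (1/3)q_{Pike}.
Substituting the second reaction function into the first: q_{Pike} = 103/6 − (1/3)(17.5 − (1/3)q_{Pike}), which gives (8/9)q_{Pike} = 34/3 ⇒ q_{Pike} = 12.75.
Then q_{Kora} = 17.5 − (1/3)·12.75 = 13.25.

12.75, 13.25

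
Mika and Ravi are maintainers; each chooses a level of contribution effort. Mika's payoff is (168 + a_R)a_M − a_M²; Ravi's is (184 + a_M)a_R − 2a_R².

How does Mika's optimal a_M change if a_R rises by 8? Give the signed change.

4

Expanding Mika's payoff: 168a_M + a_Ra_M − a_M².
∂π/∂a_M = 168 + a_R − 2a_M = 0, so a_M = 84 + 0.5a_R.
The reaction-function slope is 0.5, so an 8-unit rise in a_R moves a_M by 0.5 × 8 = 4. Mika's best response rises — the actions are strategic complements.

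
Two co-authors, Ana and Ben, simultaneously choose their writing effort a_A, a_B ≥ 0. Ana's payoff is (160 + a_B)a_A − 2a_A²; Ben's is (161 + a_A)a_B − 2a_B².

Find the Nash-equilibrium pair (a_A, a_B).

53.4, 53.6

Expanding Ana's payoff: 160a_A + a_Ba_A − 2a_A².
∂π/∂a_A = 160 + a_B − 4a_A = 0, so a_A = 40 + 0.25a_B.
Likewise for Ben: a_B = 40.25 + 0.25a_A.
Substituting the second reaction function into the first: a_A = 40 + 0.25(40.25 + 0.25a_A), which gives 0.9375a_A = 50.0625 ⇒ a_A = 53.4.
Then a_B = 40.25 + 0.25·53.4 = 53.6.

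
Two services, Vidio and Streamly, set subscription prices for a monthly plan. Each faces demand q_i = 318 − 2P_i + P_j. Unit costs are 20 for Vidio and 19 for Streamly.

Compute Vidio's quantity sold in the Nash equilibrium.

Vidio's profit: π = (P_{Vidio} − 20)(318 − 2P_{Vidio} + P_{Streamly}).
∂π/∂P_{Vidio} = 358 − 4P_{Vidio} + P_{Streamly} = 0 ⇒ P_{Vidio} = 89.5 + 0.25P_{Streamly}.
Similarly P_{Streamly} = 89 + 0.25P_{Vidio}.
Solving the two reaction functions simultaneously: (1 − (0.25)(0.25))P_{Vidio} = 89.5 + 0.25·89, so 0.9375P_{Vidio} = 111.75 and P_{Vidio} = 119.2.
Then P_{Streamly} = 89 + 0.25·119.2 = 118.8.
q_{Vidio} = 318 − 2·119.2 + 118.8 = 198.4.

198.4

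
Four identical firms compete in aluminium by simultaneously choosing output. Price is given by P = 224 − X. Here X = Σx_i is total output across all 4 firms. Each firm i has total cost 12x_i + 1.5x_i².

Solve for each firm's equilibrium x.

A representative firm's profit is π_i = x_i(224 − X) − 12x_i − 1.5x_i², with X = x_i + Σ_{j≠i} x_j.
First-order condition: 212 − 5x_i − Σ_{j≠i} x_j = 0.
In a symmetric equilibrium every firm chooses the same x, so Σ_{j≠i} x_j = 3x. The condition becomes 212 − 8x = 0, giving x = 212/8 = 26.5.

26.5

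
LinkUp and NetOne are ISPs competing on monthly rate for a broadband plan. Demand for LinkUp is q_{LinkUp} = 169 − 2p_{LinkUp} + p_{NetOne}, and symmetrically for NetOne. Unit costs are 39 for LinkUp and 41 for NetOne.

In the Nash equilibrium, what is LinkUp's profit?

LinkUp's profit: π = (p_{LinkUp} − 39)(169 − 2p_{LinkUp} + p_{NetOne}).
∂π/∂p_{LinkUp} = 247 − 4p_{LinkUp} + p_{NetOne} = 0 ⇒ p_{LinkUp} = 61.75 + 0.25p_{NetOne}.
Similarly p_{NetOne} = 62.75 + 0.25p_{LinkUp}.
Substituting the second reaction function into the first: p_{LinkUp} = 61.75 + 0.25(62.75 + 0.25p_{LinkUp}), which gives 0.9375p_{LinkUp} = 77.4375 ⇒ p_{LinkUp} = 82.6.
Then p_{NetOne} = 62.75 + 0.25·82.6 = 83.4.
q_{LinkUp} = 169 − 2·82.6 + 83.4 = 87.2.
Profit = (82.6 − 39)·87.2 = 3801.92.

3801.92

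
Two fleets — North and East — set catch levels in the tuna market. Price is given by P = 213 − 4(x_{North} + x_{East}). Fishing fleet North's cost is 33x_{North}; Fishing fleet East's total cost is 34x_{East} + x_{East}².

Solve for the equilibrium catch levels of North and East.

Fishing fleet North's profit: π = x_{North}(213 − 4(x_{North} + x_{East})) − 33x_{North}.
∂π/∂x_{North} = 180 − 8x_{North} − 4x_{East} = 0, so x_{North} = 22.5 − 0.5x_{East}.
For East: ∂π/∂x_{East} = 179 − 10x_{East} − 4x_{North} = 0 ⇒ x_{East} = 17.9 − 0.4x_{North}.
Plugging x_{East} into North's best response: x_{North} = 22.5 − 0.5(17.9 − 0.4x_{North}) ⇒ 0.8x_{North} = 13.55, so x_{North} = 16.9375.
Then x_{East} = 17.9 − 0.4·16.9375 = 11.125.

16.9375, 11.125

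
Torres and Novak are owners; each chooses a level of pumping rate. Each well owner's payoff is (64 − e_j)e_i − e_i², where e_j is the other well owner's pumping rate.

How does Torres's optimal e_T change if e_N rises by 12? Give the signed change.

-6

Torres's payoff is (64 − e_N)e_T − e_T².
∂π/∂e_T = 64 − e_N − 2e_T = 0, so e_T = 32 − 0.5e_N.
The reaction-function slope is −0.5, so a 12-unit rise in e_N moves e_T by −0.5 × 12 = −6. Torres's best response falls — the actions are strategic substitutes.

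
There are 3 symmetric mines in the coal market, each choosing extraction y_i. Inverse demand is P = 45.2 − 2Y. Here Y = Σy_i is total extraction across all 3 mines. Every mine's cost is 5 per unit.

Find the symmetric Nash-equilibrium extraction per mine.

A representative mine's profit is π_i = y_i(45.2 − 2Y) − 5y_i, with Y = y_i + Σ_{j≠i} y_j.
First-order condition: 40.2 − 4y_i − 2Σ_{j≠i} y_j = 0.
With identical mines, set every y_j = y: then 40.2 − 4y − 4y = 0, i.e. y = 40.2/8 = 5.025.

5.025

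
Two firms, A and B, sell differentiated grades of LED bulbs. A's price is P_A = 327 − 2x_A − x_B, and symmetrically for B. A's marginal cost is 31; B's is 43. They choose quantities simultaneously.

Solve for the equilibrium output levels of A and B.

60, 56

Firm A's profit: π = x_A(327 − 2x_A − x_B) − 31x_A.
∂π/∂x_A = 296 − 4x_A − x_B = 0 ⇒ x_A = 74 − 0.25x_B.
Similarly x_B = 71 − 0.25x_A.
Plugging x_B into A's best response: x_A = 74 − 0.25(71 − 0.25x_A) ⇒ 0.9375x_A = 56.25, so x_A = 60.
Then x_B = 71 − 0.25·60 = 56.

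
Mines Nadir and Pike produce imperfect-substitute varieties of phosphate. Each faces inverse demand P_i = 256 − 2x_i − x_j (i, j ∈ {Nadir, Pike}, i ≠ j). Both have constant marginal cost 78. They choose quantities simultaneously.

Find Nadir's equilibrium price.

149.2

Mine Nadir's profit: π = x_{Nadir}(256 − 2x_{Nadir} − x_{Pike}) − 78x_{Nadir}.
∂π/∂x_{Nadir} = 178 − 4x_{Nadir} − x_{Pike} = 0 ⇒ x_{Nadir} = 44.5 − 0.25x_{Pike}.
By symmetry x_{Pike} = x_{Nadir}; substituting into the reaction function, 1.25x_{Nadir} = 44.5 and x_{Nadir} = 35.6.
P_{Nadir} = 256 − 2·35.6 − 35.6 = 149.2.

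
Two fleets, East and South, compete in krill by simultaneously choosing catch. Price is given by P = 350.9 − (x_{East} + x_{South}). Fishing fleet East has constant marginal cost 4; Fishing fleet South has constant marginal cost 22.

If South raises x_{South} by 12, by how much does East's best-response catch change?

-6

Fishing fleet East's profit: π = x_{East}(350.9 − (x_{East} + x_{South})) − 4x_{East}.
∂π/∂x_{East} = 346.9 − 2x_{East} − x_{South} = 0, so x_{East} = 173.45 − 0.5x_{South}.
The reaction-function slope is −0.5, so a 12-unit rise in x_{South} moves x_{East} by −0.5 × 12 = −6. East's best response falls — the actions are strategic substitutes.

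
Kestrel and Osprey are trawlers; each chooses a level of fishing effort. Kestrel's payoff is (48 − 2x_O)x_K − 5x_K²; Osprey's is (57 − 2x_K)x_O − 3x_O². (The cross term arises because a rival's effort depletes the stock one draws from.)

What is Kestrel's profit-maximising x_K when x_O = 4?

4

Expanding Kestrel's payoff: 48x_K − 2x_Ox_K − 5x_K².
∂π/∂x_K = 48 − 2x_O − 10x_K = 0, so x_K = 4.8 − 0.2x_O.
At x_O = 4: x_K = 4.8 − 0.2·4 = 4.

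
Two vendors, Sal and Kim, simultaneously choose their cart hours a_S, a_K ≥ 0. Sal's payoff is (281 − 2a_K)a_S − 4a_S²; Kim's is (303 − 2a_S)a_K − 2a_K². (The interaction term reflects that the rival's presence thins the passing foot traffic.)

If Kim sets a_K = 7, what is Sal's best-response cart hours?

Expanding Sal's payoff: 281a_S − 2a_Ka_S − 4a_S².
∂π/∂a_S = 281 − 2a_K − 8a_S = 0, so a_S = 35.125 − 0.25a_K.
At a_K = 7: a_S = 35.125 − 0.25·7 = 33.375.

33.375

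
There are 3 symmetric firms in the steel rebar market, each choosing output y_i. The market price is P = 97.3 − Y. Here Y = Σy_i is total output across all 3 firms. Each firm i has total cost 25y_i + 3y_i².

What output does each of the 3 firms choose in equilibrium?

7.23

A representative firm's profit is π_i = y_i(97.3 − Y) − 25y_i − 3y_i², with Y = y_i + Σ_{j≠i} y_j.
First-order condition: 72.3 − 8y_i − Σ_{j≠i} y_j = 0.
With identical firms, set every y_j = y: then 72.3 − 8y − 2y = 0, i.e. y = 72.3/10 = 7.23.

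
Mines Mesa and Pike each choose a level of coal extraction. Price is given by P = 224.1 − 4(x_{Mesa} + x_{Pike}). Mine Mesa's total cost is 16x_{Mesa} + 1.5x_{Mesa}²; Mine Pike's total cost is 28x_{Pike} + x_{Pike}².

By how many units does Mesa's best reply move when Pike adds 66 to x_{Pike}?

Mine Mesa's profit: π = x_{Mesa}(224.1 − 4(x_{Mesa} + x_{Pike})) − 16x_{Mesa} − 1.5x_{Mesa}².
∂π/∂x_{Mesa} = 208.1 − 11x_{Mesa} − 4x_{Pike} = 0, so x_{Mesa} = 2081/110 − (4/11)x_{Pike}.
The reaction-function slope is −4/11, so a 66-unit rise in x_{Pike} moves x_{Mesa} by −4/11 × 66 = −24. Mesa's best response falls — the actions are strategic substitutes.

-24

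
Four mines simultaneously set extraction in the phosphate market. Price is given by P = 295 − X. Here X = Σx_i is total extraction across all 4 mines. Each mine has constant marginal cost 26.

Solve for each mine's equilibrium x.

A representative mine's profit is π_i = x_i(295 − X) − 26x_i, with X = x_i + Σ_{j≠i} x_j.
First-order condition: 269 − 2x_i − Σ_{j≠i} x_j = 0.
With identical mines, set every x_j = x: then 269 − 2x − 3x = 0, i.e. x = 269/5 = 53.8.

53.8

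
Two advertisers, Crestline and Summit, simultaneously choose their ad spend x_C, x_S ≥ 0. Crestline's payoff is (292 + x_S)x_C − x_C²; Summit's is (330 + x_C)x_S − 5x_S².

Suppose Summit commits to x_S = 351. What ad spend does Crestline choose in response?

321.5

Expanding Crestline's payoff: 292x_C + x_Sx_C − x_C².
∂π/∂x_C = 292 + x_S − 2x_C = 0, so x_C = 146 + 0.5x_S.
At x_S = 351: x_C = 146 + 0.5·351 = 321.5.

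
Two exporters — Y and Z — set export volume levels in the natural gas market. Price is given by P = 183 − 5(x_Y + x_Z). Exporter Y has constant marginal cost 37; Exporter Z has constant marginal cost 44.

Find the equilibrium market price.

88

Exporter Y's profit: π = x_Y(183 − 5(x_Y + x_Z)) − 37x_Y.
∂π/∂x_Y = 146 − 10x_Y − 5x_Z = 0, so x_Y = 14.6 − 0.5x_Z.
By the same steps for Z: x_Z = 13.9 − 0.5x_Y.
Solving the two reaction functions simultaneously: (1 − (−0.5)(−0.5))x_Y = 14.6 − 0.5·13.9, so 0.75x_Y = 7.65 and x_Y = 10.2.
Then x_Z = 13.9 − 0.5·10.2 = 8.8.
Equilibrium price: P = 183 − 5·19 = 88.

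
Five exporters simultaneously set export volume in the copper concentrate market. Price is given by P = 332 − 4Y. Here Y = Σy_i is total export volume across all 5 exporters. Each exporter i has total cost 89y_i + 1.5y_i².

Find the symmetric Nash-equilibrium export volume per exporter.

9

A representative exporter's profit is π_i = y_i(332 − 4Y) − 89y_i − 1.5y_i², with Y = y_i + Σ_{j≠i} y_j.
First-order condition: 243 − 11y_i − 4Σ_{j≠i} y_j = 0.
In a symmetric equilibrium every exporter chooses the same y, so Σ_{j≠i} y_j = 4y. The condition becomes 243 − 27y = 0, giving y = 243/27 = 9.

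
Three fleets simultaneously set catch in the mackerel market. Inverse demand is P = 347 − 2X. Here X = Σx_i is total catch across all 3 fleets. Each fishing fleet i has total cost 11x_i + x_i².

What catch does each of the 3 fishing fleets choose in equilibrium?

33.6

A representative fishing fleet's profit is π_i = x_i(347 − 2X) − 11x_i − x_i², with X = x_i + Σ_{j≠i} x_j.
First-order condition: 336 − 6x_i − 2Σ_{j≠i} x_j = 0.
With identical fishing fleets, set every x_j = x: then 336 − 6x − 4x = 0, i.e. x = 336/10 = 33.6.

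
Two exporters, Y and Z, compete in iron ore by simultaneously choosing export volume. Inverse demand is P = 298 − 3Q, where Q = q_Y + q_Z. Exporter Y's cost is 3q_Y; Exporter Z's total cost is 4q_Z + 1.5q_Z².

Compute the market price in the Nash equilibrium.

Exporter Y's profit: π = q_Y(298 − 3(q_Y + q_Z)) − 3q_Y.
∂π/∂q_Y = 295 − 6q_Y − 3q_Z = 0, so q_Y = 295/6 − 0.5q_Z.
For Z: ∂π/∂q_Z = 294 − 9q_Z − 3q_Y = 0 ⇒ q_Z = 98/3 − (1/3)q_Y.
Substituting the second reaction function into the first: q_Y = 295/6 − 0.5(98/3 − (1/3)q_Y), which gives (5/6)q_Y = 197/6 ⇒ q_Y = 39.4.
Then q_Z = 98/3 − (1/3)·39.4 = 293/15.
Equilibrium price: P = 298 − 3·(884/15) = 121.2.

121.2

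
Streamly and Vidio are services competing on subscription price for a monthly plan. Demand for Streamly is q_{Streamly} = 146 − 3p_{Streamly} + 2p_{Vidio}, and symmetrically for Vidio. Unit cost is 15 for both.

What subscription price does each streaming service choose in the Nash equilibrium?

47.75

Streamly's profit: π = (p_{Streamly} − 15)(146 − 3p_{Streamly} + 2p_{Vidio}).
∂π/∂p_{Streamly} = 191 − 6p_{Streamly} + 2p_{Vidio} = 0 ⇒ p_{Streamly} = 191/6 + (1/3)p_{Vidio}.
Setting p_{Streamly} = p_{Vidio} in the reaction function: p_{Streamly} = 191/6 + (1/3)p_{Streamly}, so p_{Streamly} = (191/6) / (2/3) = 47.75.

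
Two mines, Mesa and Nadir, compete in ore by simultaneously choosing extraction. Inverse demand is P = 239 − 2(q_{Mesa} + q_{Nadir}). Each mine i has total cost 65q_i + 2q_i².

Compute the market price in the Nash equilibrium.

Mine Mesa's profit: π = q_{Mesa}(239 − 2(q_{Mesa} + q_{Nadir})) − 65q_{Mesa} − 2q_{Mesa}².
∂π/∂q_{Mesa} = 174 − 8q_{Mesa} − 2q_{Nadir} = 0, so q_{Mesa} = 21.75 − 0.25q_{Nadir}.
The game is symmetric, so in equilibrium q_{Nadir} = q_{Mesa}: the reaction function gives 1.25q_{Mesa} = 21.75, hence q_{Mesa} = 17.4.
Equilibrium price: P = 239 − 2·34.8 = 169.4.

169.4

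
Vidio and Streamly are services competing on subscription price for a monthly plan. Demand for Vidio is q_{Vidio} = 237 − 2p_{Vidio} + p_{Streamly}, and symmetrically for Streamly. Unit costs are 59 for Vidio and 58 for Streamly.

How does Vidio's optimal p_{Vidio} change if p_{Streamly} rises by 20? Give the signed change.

5

Vidio's profit: π = (p_{Vidio} − 59)(237 − 2p_{Vidio} + p_{Streamly}).
∂π/∂p_{Vidio} = 355 − 4p_{Vidio} + p_{Streamly} = 0 ⇒ p_{Vidio} = 88.75 + 0.25p_{Streamly}.
The reaction-function slope is 0.25, so a 20-unit rise in p_{Streamly} moves p_{Vidio} by 0.25 × 20 = 5. Vidio's best response rises — the actions are strategic complements.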